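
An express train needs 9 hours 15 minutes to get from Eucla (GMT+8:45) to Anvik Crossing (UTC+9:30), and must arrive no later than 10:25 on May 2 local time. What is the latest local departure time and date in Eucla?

00:25 on May 2

Target arrival in UTC: 10:25 − 9:30 = 00:55 on May 2.
Subtract 9 hours and 15 minutes → departure 15:40 UTC on May 1.
Eucla is UTC+8:45: 15:40 + 8:45 = 00:25 on May 2.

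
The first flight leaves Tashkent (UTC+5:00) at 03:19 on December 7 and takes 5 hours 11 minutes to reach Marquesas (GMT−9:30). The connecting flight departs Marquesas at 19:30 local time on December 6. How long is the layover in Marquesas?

Convert departure to UTC: 03:19 − 5:00 = 22:19 UTC on Dec 6.
Add 5 hours 11 minutes flight time → 03:30 UTC (Dec 7).
Marquesas is UTC−9:30, so local arrival = 03:30 − 9:30 = 18:00 on Dec 6.
Layover = 19:30 − 18:00 = 1 hour 30 minutes.

1 hour 30 minutes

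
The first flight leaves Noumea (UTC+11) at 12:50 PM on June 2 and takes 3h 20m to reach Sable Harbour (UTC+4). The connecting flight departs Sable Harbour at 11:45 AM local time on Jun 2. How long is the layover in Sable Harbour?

Convert departure to UTC: 12:50 PM − 11:00 = 1:50 AM UTC on Jun 2.
Add 3 hours and 20 minutes flight time → 5:10 AM UTC.
Sable Harbour is UTC+4:00, so local arrival = 5:10 AM + 4:00 = 9:10 AM on Jun 2.
Layover = 11:45 AM − 9:10 AM = 2 hours 35 minutes.

2 hours 35 minutes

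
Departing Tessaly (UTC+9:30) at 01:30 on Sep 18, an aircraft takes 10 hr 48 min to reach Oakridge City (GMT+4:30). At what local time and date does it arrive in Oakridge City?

07:18 on September 18

Convert departure to UTC: 01:30 − 9:30 = 16:00 UTC on Sep 17.
Add 10 hours 48 minutes travel time → 02:48 UTC (Sep 18).
Oakridge City is UTC+4:30, so local arrival = 02:48 + 4:30 = 07:18 on Sep 18.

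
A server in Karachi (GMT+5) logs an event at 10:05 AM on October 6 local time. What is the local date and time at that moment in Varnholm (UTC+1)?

In UTC: 10:05 AM − 5:00 = 5:05 AM on Oct 6.
Varnholm is UTC+1:00: 5:05 AM + 1:00 = 6:05 AM on Oct 6.

6:05 AM on Oct 6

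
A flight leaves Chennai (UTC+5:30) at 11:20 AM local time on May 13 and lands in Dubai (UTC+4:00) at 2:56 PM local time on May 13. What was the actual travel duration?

5 hours 6 minutes

Departure in UTC: 11:20 AM − 5:30 = 5:50 AM on May 13.
Arrival in UTC: 2:56 PM − 4:00 = 10:56 AM on May 13.
Elapsed = 10:56 AM − 5:50 AM = 5 hours 6 minutes.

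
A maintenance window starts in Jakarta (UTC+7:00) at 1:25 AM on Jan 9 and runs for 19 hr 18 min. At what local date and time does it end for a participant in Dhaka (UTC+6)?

Convert start to UTC: 1:25 AM − 7:00 = 6:25 PM UTC on Jan 8.
Add 19 hours and 18 minutes duration → 1:43 PM UTC (Jan 9).
Dhaka is UTC+6:00, so local end time = 1:43 PM + 6:00 = 7:43 PM on Jan 9.

7:43 PM on January 9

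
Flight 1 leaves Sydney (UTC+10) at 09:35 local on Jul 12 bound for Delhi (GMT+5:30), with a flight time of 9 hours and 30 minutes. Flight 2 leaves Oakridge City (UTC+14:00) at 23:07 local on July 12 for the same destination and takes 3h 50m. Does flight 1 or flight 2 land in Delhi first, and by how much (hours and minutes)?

the first, by 3 hours 52 minutes

Flight 1 in UTC: 09:35 − 10:00 = 23:35 on Jul 11.
+9 hours and 30 minutes → arrive 09:05 UTC on Jul 12.
Flight 2 in UTC: 23:07 − 14:00 = 09:07 on Jul 12.
+3 hours 50 minutes → arrive 12:57 UTC on Jul 12.
Flight 1 lands earlier by 3 hours 52 minutes.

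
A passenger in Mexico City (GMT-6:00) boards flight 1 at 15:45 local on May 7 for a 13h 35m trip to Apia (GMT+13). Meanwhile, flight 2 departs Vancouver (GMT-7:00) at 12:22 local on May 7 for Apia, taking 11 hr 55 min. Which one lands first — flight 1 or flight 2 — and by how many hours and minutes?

the second, by 4 hours 3 minutes

Flight 1 in UTC: 15:45 + 6:00 = 21:45 on May 7.
+13 hours 35 minutes → arrive 11:20 UTC on May 8.
Flight 2 in UTC: 12:22 + 7:00 = 19:22 on May 7.
+11 hours 55 minutes → arrive 07:17 UTC on May 8.
Flight 2 lands earlier by 4 hours 3 minutes.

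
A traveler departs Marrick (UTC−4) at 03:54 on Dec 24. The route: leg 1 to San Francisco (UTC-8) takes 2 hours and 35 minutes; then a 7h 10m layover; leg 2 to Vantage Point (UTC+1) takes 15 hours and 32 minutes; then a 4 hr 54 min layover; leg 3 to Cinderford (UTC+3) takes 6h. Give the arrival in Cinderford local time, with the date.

Convert departure to UTC: 03:54 + 4:00 = 07:54 UTC on Dec 24.
Add 2 hours 35 minutes leg 1 → 10:29 UTC.
Add 7 hours and 10 minutes layover in San Francisco → 17:39 UTC.
Add 15 hours and 32 minutes leg 2 → 09:11 UTC (Dec 25).
Add 4 hours and 54 minutes layover in Vantage Point → 14:05 UTC.
Add 6 hours leg 3 → 20:05 UTC.
Cinderford is UTC+3:00, so local arrival = 20:05 + 3:00 = 23:05 on Dec 25.

23:05 on Dec 25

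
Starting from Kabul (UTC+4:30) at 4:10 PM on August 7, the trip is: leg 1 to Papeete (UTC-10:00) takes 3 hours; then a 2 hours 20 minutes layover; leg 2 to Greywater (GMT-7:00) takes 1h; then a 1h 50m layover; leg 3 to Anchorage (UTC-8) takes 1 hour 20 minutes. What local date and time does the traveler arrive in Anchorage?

Convert departure to UTC: 4:10 PM − 4:30 = 11:40 AM UTC on Aug 7.
Add 3 hours leg 1 → 2:40 PM UTC.
Add 2 hours and 20 minutes layover in Papeete → 5:00 PM UTC.
Add 1 hour leg 2 → 6:00 PM UTC.
Add 1 hour 50 minutes layover in Greywater → 7:50 PM UTC.
Add 1 hour and 20 minutes leg 3 → 9:10 PM UTC.
Anchorage is UTC−8:00, so local arrival = 9:10 PM − 8:00 = 1:10 PM on Aug 7.

1:10 PM on August 7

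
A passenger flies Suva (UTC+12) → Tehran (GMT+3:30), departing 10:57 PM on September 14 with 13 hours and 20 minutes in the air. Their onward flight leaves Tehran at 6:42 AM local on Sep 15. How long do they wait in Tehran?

2 hours 55 minutes

Convert departure to UTC: 10:57 PM − 12:00 = 10:57 AM UTC on Sep 14.
Add 13 hours 20 minutes flight time → 12:17 AM UTC (Sep 15).
Tehran is UTC+3:30, so local arrival = 12:17 AM + 3:30 = 3:47 AM on Sep 15.
Layover = 6:42 AM − 3:47 AM = 2 hours 55 minutes.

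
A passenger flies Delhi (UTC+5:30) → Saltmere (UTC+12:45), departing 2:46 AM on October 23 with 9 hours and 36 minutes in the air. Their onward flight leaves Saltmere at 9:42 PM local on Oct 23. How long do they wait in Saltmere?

Convert departure to UTC: 2:46 AM − 5:30 = 9:16 PM UTC on Oct 22.
Add 9 hours and 36 minutes flight time → 6:52 AM UTC (Oct 23).
Saltmere is UTC+12:45, so local arrival = 6:52 AM + 12:45 = 7:37 PM on Oct 23.
Layover = 9:42 PM − 7:37 PM = 2 hours 5 minutes.

2 hours 5 minutes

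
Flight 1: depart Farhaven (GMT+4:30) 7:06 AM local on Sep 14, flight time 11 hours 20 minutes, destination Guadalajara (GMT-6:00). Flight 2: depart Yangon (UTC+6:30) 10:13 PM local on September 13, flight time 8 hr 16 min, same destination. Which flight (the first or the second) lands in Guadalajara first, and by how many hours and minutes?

the second, by 13 hours 57 minutes

Flight 1 in UTC: 7:06 AM − 4:30 = 2:36 AM on Sep 14.
+11 hours 20 minutes → arrive 1:56 PM UTC on Sep 14.
Flight 2 in UTC: 10:13 PM − 6:30 = 3:43 PM on Sep 13.
+8 hours 16 minutes → arrive 11:59 PM UTC on Sep 13.
Flight 2 lands earlier by 13 hours 57 minutes.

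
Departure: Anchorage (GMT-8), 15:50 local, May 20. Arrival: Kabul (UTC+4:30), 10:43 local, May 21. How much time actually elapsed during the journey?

6 hours 23 minutes

Departure in UTC: 15:50 + 8:00 = 23:50 on May 20.
Arrival in UTC: 10:43 − 4:30 = 06:13 on May 21.
Elapsed = 06:13 − 23:50 (+1 day) = 6 hours 23 minutes.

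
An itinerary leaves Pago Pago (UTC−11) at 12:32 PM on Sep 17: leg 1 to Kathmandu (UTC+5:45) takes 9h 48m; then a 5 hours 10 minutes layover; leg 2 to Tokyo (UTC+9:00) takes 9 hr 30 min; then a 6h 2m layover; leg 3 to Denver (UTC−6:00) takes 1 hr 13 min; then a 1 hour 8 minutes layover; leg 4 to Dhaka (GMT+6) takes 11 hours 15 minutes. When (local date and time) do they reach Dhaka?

1:38 AM on September 20

Convert departure to UTC: 12:32 PM + 11:00 = 11:32 PM UTC on Sep 17.
Add 9 hours 48 minutes leg 1 → 9:20 AM UTC (Sep 18).
Add 5 hours and 10 minutes layover in Kathmandu → 2:30 PM UTC.
Add 9 hours and 30 minutes leg 2 → 12:00 AM UTC (Sep 19).
Add 6 hours and 2 minutes layover in Tokyo → 6:02 AM UTC.
Add 1 hour 13 minutes leg 3 → 7:15 AM UTC.
Add 1 hour 8 minutes layover in Denver → 8:23 AM UTC.
Add 11 hours and 15 minutes leg 4 → 7:38 PM UTC.
Dhaka is UTC+6:00, so local arrival = 7:38 PM + 6:00 = 1:38 AM on Sep 20.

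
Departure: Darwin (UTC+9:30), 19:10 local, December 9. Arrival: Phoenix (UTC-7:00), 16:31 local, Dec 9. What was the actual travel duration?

13 hours 51 minutes

Departure in UTC: 19:10 − 9:30 = 09:40 on Dec 9.
Arrival in UTC: 16:31 + 7:00 = 23:31 on Dec 9.
Elapsed = 23:31 − 09:40 = 13 hours 51 minutes.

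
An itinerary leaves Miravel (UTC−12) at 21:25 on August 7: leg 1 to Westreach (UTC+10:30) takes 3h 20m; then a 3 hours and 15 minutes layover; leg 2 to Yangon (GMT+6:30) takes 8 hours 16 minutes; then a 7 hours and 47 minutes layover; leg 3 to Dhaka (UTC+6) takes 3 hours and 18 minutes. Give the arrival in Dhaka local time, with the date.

17:21 on August 9

Convert departure to UTC: 21:25 + 12:00 = 09:25 UTC on Aug 8.
Add 3 hours 20 minutes leg 1 → 12:45 UTC.
Add 3 hours 15 minutes layover in Westreach → 16:00 UTC.
Add 8 hours 16 minutes leg 2 → 00:16 UTC (Aug 9).
Add 7 hours 47 minutes layover in Yangon → 08:03 UTC.
Add 3 hours and 18 minutes leg 3 → 11:21 UTC.
Dhaka is UTC+6:00, so local arrival = 11:21 + 6:00 = 17:21 on Aug 9.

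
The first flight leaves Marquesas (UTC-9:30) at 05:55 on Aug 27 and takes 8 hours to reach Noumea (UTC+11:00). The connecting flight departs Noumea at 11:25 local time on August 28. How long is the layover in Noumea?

Convert departure to UTC: 05:55 + 9:30 = 15:25 UTC on Aug 27.
Add 8 hours flight time → 23:25 UTC.
Noumea is UTC+11:00, so local arrival = 23:25 + 11:00 = 10:25 on Aug 28.
Layover = 11:25 − 10:25 = 1 hour.

1 hour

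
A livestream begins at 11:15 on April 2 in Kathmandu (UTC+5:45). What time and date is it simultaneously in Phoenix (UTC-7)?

In UTC: 11:15 − 5:45 = 05:30 on Apr 2.
Phoenix is UTC−7:00: 05:30 − 7:00 = 22:30 on Apr 1.

22:30 on April 1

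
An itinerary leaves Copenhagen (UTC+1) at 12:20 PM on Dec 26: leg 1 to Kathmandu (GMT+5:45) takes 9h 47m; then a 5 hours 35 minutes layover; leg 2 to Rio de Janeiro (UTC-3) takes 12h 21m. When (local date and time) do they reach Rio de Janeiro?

12:03 PM on December 27

Convert departure to UTC: 12:20 PM − 1:00 = 11:20 AM UTC on Dec 26.
Add 9 hours and 47 minutes leg 1 → 9:07 PM UTC.
Add 5 hours and 35 minutes layover in Kathmandu → 2:42 AM UTC (Dec 27).
Add 12 hours 21 minutes leg 2 → 3:03 PM UTC.
Rio de Janeiro is UTC−3:00, so local arrival = 3:03 PM − 3:00 = 12:03 PM on Dec 27.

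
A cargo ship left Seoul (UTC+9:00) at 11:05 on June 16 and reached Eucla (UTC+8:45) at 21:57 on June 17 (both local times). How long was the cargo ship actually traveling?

Departure in UTC: 11:05 − 9:00 = 02:05 on Jun 16.
Arrival in UTC: 21:57 − 8:45 = 13:12 on Jun 17.
Elapsed = 13:12 − 02:05 (+1 day) = 35 hours 7 minutes.

35 hours 7 minutes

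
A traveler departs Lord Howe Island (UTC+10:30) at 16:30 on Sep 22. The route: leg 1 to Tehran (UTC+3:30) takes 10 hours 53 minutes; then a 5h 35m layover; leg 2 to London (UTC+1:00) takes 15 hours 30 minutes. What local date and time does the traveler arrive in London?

14:58 on September 23

Convert departure to UTC: 16:30 − 10:30 = 06:00 UTC on Sep 22.
Add 10 hours and 53 minutes leg 1 → 16:53 UTC.
Add 5 hours and 35 minutes layover in Tehran → 22:28 UTC.
Add 15 hours and 30 minutes leg 2 → 13:58 UTC (Sep 23).
London is UTC+1:00, so local arrival = 13:58 + 1:00 = 14:58 on Sep 23.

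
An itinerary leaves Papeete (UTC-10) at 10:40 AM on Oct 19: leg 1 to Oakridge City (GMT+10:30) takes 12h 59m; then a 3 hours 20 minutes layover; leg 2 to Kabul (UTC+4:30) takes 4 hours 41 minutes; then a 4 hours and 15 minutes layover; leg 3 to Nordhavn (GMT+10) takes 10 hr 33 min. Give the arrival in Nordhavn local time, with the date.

Convert departure to UTC: 10:40 AM + 10:00 = 8:40 PM UTC on Oct 19.
Add 12 hours 59 minutes leg 1 → 9:39 AM UTC (Oct 20).
Add 3 hours and 20 minutes layover in Oakridge City → 12:59 PM UTC.
Add 4 hours and 41 minutes leg 2 → 5:40 PM UTC.
Add 4 hours 15 minutes layover in Kabul → 9:55 PM UTC.
Add 10 hours 33 minutes leg 3 → 8:28 AM UTC (Oct 21).
Nordhavn is UTC+10:00, so local arrival = 8:28 AM + 10:00 = 6:28 PM on Oct 21.

6:28 PM on October 21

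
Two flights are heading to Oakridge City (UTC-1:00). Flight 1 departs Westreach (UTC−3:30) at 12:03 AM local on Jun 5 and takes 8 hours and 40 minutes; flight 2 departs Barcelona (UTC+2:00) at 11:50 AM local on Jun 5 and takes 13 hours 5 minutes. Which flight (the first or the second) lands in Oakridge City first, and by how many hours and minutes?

Flight 1 in UTC: 12:03 AM + 3:30 = 3:33 AM on Jun 5.
+8 hours and 40 minutes → arrive 12:13 PM UTC on Jun 5.
Flight 2 in UTC: 11:50 AM − 2:00 = 9:50 AM on Jun 5.
+13 hours 5 minutes → arrive 10:55 PM UTC on Jun 5.
Flight 1 lands earlier by 10 hours 42 minutes.

the first, by 10 hours 42 minutes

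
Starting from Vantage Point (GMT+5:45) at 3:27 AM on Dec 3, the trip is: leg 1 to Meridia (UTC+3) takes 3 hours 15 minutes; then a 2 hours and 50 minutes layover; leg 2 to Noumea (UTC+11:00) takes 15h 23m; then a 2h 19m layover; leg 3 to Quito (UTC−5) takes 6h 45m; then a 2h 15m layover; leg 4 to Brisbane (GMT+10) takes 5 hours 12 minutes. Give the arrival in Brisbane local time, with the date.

9:41 PM on December 4

Convert departure to UTC: 3:27 AM − 5:45 = 9:42 PM UTC on Dec 2.
Add 3 hours 15 minutes leg 1 → 12:57 AM UTC (Dec 3).
Add 2 hours 50 minutes layover in Meridia → 3:47 AM UTC.
Add 15 hours 23 minutes leg 2 → 7:10 PM UTC.
Add 2 hours and 19 minutes layover in Noumea → 9:29 PM UTC.
Add 6 hours 45 minutes leg 3 → 4:14 AM UTC (Dec 4).
Add 2 hours and 15 minutes layover in Quito → 6:29 AM UTC.
Add 5 hours 12 minutes leg 4 → 11:41 AM UTC.
Brisbane is UTC+10:00, so local arrival = 11:41 AM + 10:00 = 9:41 PM on Dec 4.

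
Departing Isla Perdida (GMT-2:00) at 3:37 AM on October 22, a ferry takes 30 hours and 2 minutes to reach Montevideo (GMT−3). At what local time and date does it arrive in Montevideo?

Montevideo is 1:00 behind Isla Perdida.
After 30 hours 2 minutes it is 9:39 AM (Oct 23) in Isla Perdida.
Shift by the zone difference: 9:39 AM − 1:00 = 8:39 AM on Oct 23 in Montevideo.

8:39 AM on October 23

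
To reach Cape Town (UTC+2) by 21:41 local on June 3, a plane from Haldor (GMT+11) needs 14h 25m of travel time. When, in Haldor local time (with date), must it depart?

Target arrival in UTC: 21:41 − 2:00 = 19:41 on Jun 3.
Subtract 14 hours 25 minutes → departure 05:16 UTC on Jun 3.
Haldor is UTC+11:00: 05:16 + 11:00 = 16:16 on Jun 3.

16:16 on June 3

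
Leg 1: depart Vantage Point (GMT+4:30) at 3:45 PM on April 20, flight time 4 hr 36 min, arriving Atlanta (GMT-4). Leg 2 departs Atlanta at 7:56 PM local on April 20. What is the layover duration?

Convert departure to UTC: 3:45 PM − 4:30 = 11:15 AM UTC on Apr 20.
Add 4 hours and 36 minutes flight time → 3:51 PM UTC.
Atlanta is UTC−4:00, so local arrival = 3:51 PM − 4:00 = 11:51 AM on Apr 20.
Layover = 7:56 PM − 11:51 AM = 8 hours 5 minutes.

8 hours 5 minutes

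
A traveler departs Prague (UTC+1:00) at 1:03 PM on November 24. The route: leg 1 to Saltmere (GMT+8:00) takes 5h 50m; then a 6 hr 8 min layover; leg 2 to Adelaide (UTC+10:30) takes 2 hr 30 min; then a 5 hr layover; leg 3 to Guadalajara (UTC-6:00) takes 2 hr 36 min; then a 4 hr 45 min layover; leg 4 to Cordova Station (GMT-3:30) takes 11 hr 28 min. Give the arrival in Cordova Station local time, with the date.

Convert departure to UTC: 1:03 PM − 1:00 = 12:03 PM UTC on Nov 24.
Add 5 hours 50 minutes leg 1 → 5:53 PM UTC.
Add 6 hours and 8 minutes layover in Saltmere → 12:01 AM UTC (Nov 25).
Add 2 hours and 30 minutes leg 2 → 2:31 AM UTC.
Add 5 hours layover in Adelaide → 7:31 AM UTC.
Add 2 hours and 36 minutes leg 3 → 10:07 AM UTC.
Add 4 hours and 45 minutes layover in Guadalajara → 2:52 PM UTC.
Add 11 hours 28 minutes leg 4 → 2:20 AM UTC (Nov 26).
Cordova Station is UTC−3:30, so local arrival = 2:20 AM − 3:30 = 10:50 PM on Nov 25.

10:50 PM on November 25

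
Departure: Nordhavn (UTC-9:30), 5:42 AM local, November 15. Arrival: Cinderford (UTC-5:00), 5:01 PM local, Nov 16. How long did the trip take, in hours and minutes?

30 hours 49 minutes

Cinderford is 4:30 ahead of Nordhavn.
Clock-face elapsed time (ignoring zones) is 35 hours 19 minutes.
Actual elapsed = 35 hours 19 minutes − 4:30 = 30 hours 49 minutes.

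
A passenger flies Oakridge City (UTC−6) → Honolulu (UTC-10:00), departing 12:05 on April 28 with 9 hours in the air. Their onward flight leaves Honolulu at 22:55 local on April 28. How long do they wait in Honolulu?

Convert departure to UTC: 12:05 + 6:00 = 18:05 UTC on Apr 28.
Add 9 hours flight time → 03:05 UTC (Apr 29).
Honolulu is UTC−10:00, so local arrival = 03:05 − 10:00 = 17:05 on Apr 28.
Layover = 22:55 − 17:05 = 5 hours 50 minutes.

5 hours 50 minutes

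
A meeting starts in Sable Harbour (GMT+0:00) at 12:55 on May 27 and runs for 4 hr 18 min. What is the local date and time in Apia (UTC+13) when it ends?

Sable Harbour is at UTC+0, so start is already 12:55 UTC on May 27.
Add 4 hours and 18 minutes duration → 17:13 UTC.
Apia is UTC+13:00, so local end time = 17:13 + 13:00 = 06:13 on May 28.

06:13 on May 28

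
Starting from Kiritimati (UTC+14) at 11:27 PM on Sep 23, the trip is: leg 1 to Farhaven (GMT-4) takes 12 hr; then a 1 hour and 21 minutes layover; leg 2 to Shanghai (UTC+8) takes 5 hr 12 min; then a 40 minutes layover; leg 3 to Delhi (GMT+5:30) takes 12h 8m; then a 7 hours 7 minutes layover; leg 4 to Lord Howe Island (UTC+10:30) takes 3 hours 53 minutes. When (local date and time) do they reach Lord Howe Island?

Convert departure to UTC: 11:27 PM − 14:00 = 9:27 AM UTC on Sep 23.
Add 12 hours leg 1 → 9:27 PM UTC.
Add 1 hour and 21 minutes layover in Farhaven → 10:48 PM UTC.
Add 5 hours and 12 minutes leg 2 → 4:00 AM UTC (Sep 24).
Add 40 minutes layover in Shanghai → 4:40 AM UTC.
Add 12 hours and 8 minutes leg 3 → 4:48 PM UTC.
Add 7 hours and 7 minutes layover in Delhi → 11:55 PM UTC.
Add 3 hours and 53 minutes leg 4 → 3:48 AM UTC (Sep 25).
Lord Howe Island is UTC+10:30, so local arrival = 3:48 AM + 10:30 = 2:18 PM on Sep 25.

2:18 PM on September 25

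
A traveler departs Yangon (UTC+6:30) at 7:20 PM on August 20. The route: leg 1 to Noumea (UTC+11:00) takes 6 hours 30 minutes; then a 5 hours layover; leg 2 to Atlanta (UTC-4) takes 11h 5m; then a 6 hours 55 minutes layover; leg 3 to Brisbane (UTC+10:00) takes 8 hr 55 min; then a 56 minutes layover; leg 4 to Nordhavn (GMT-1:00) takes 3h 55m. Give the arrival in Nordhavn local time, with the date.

Convert departure to UTC: 7:20 PM − 6:30 = 12:50 PM UTC on Aug 20.
Add 6 hours 30 minutes leg 1 → 7:20 PM UTC.
Add 5 hours layover in Noumea → 12:20 AM UTC (Aug 21).
Add 11 hours 5 minutes leg 2 → 11:25 AM UTC.
Add 6 hours and 55 minutes layover in Atlanta → 6:20 PM UTC.
Add 8 hours and 55 minutes leg 3 → 3:15 AM UTC (Aug 22).
Add 56 minutes layover in Brisbane → 4:11 AM UTC.
Add 3 hours and 55 minutes leg 4 → 8:06 AM UTC.
Nordhavn is UTC−1:00, so local arrival = 8:06 AM − 1:00 = 7:06 AM on Aug 22.

7:06 AM on Aug 22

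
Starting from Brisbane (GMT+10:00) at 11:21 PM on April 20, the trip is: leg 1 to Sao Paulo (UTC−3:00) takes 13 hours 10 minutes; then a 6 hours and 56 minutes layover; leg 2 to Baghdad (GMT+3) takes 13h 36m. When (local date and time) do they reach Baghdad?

Convert departure to UTC: 11:21 PM − 10:00 = 1:21 PM UTC on Apr 20.
Add 13 hours and 10 minutes leg 1 → 2:31 AM UTC (Apr 21).
Add 6 hours 56 minutes layover in Sao Paulo → 9:27 AM UTC.
Add 13 hours and 36 minutes leg 2 → 11:03 PM UTC.
Baghdad is UTC+3:00, so local arrival = 11:03 PM + 3:00 = 2:03 AM on Apr 22.

2:03 AM on April 22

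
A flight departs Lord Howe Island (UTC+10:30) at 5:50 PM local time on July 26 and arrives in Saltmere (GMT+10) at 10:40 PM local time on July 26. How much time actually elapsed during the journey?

Saltmere is 0:30 behind Lord Howe Island.
Clock-face elapsed time (ignoring zones) is 4 hours 50 minutes.
Actual elapsed = 4 hours 50 minutes + 0:30 = 5 hours 20 minutes.

5 hours 20 minutes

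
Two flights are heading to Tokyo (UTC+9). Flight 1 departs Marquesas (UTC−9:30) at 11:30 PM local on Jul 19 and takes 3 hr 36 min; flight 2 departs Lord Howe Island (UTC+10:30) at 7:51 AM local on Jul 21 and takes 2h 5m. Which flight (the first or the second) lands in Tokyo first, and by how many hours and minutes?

the first, by 10 hours 50 minutes

Flight 1 in UTC: 11:30 PM + 9:30 = 9:00 AM on Jul 20.
+3 hours 36 minutes → arrive 12:36 PM UTC on Jul 20.
Flight 2 in UTC: 7:51 AM − 10:30 = 9:21 PM on Jul 20.
+2 hours and 5 minutes → arrive 11:26 PM UTC on Jul 20.
Flight 1 lands earlier by 10 hours 50 minutes.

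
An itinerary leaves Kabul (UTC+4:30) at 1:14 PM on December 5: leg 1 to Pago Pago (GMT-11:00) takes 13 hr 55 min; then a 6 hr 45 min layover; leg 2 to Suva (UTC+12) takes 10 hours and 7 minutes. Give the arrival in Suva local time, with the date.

3:31 AM on December 7

Convert departure to UTC: 1:14 PM − 4:30 = 8:44 AM UTC on Dec 5.
Add 13 hours 55 minutes leg 1 → 10:39 PM UTC.
Add 6 hours 45 minutes layover in Pago Pago → 5:24 AM UTC (Dec 6).
Add 10 hours and 7 minutes leg 2 → 3:31 PM UTC.
Suva is UTC+12:00, so local arrival = 3:31 PM + 12:00 = 3:31 AM on Dec 7.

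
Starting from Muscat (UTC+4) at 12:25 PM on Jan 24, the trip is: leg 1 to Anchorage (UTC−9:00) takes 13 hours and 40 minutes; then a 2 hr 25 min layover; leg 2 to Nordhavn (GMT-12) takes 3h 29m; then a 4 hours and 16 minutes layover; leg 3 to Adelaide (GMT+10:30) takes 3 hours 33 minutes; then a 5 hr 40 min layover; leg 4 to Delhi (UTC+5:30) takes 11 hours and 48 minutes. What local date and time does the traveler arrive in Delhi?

Convert departure to UTC: 12:25 PM − 4:00 = 8:25 AM UTC on Jan 24.
Add 13 hours 40 minutes leg 1 → 10:05 PM UTC.
Add 2 hours 25 minutes layover in Anchorage → 12:30 AM UTC (Jan 25).
Add 3 hours and 29 minutes leg 2 → 3:59 AM UTC.
Add 4 hours and 16 minutes layover in Nordhavn → 8:15 AM UTC.
Add 3 hours 33 minutes leg 3 → 11:48 AM UTC.
Add 5 hours and 40 minutes layover in Adelaide → 5:28 PM UTC.
Add 11 hours 48 minutes leg 4 → 5:16 AM UTC (Jan 26).
Delhi is UTC+5:30, so local arrival = 5:16 AM + 5:30 = 10:46 AM on Jan 26.

10:46 AM on Jan 26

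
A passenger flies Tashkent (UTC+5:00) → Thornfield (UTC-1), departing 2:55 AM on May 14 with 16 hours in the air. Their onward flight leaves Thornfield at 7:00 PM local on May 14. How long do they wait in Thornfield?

Convert departure to UTC: 2:55 AM − 5:00 = 9:55 PM UTC on May 13.
Add 16 hours flight time → 1:55 PM UTC (May 14).
Thornfield is UTC−1:00, so local arrival = 1:55 PM − 1:00 = 12:55 PM on May 14.
Layover = 7:00 PM − 12:55 PM = 6 hours 5 minutes.

6 hours 5 minutes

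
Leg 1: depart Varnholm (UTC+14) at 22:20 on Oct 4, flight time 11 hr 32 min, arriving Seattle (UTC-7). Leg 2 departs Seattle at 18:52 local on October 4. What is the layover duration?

6 hours

Convert departure to UTC: 22:20 − 14:00 = 08:20 UTC on Oct 4.
Add 11 hours 32 minutes flight time → 19:52 UTC.
Seattle is UTC−7:00, so local arrival = 19:52 − 7:00 = 12:52 on Oct 4.
Layover = 18:52 − 12:52 = 6 hours.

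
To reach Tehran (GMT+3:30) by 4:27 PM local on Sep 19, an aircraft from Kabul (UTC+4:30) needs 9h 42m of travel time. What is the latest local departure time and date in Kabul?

7:45 AM on Sep 19

Target arrival in UTC: 4:27 PM − 3:30 = 12:57 PM on Sep 19.
Subtract 9 hours and 42 minutes → departure 3:15 AM UTC on Sep 19.
Kabul is UTC+4:30: 3:15 AM + 4:30 = 7:45 AM on Sep 19.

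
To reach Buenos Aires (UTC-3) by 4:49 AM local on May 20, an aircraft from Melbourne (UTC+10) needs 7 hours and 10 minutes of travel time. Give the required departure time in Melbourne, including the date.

10:39 AM on May 20

Target arrival in UTC: 4:49 AM + 3:00 = 7:49 AM on May 20.
Subtract 7 hours and 10 minutes → departure 12:39 AM UTC on May 20.
Melbourne is UTC+10:00: 12:39 AM + 10:00 = 10:39 AM on May 20.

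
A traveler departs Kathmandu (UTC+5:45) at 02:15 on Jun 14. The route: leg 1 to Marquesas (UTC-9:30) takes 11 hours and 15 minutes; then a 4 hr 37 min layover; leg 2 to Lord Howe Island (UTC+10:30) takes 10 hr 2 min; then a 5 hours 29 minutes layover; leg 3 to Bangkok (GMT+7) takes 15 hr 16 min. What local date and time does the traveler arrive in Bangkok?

02:09 on June 16

Convert departure to UTC: 02:15 − 5:45 = 20:30 UTC on Jun 13.
Add 11 hours and 15 minutes leg 1 → 07:45 UTC (Jun 14).
Add 4 hours 37 minutes layover in Marquesas → 12:22 UTC.
Add 10 hours and 2 minutes leg 2 → 22:24 UTC.
Add 5 hours and 29 minutes layover in Lord Howe Island → 03:53 UTC (Jun 15).
Add 15 hours and 16 minutes leg 3 → 19:09 UTC.
Bangkok is UTC+7:00, so local arrival = 19:09 + 7:00 = 02:09 on Jun 16.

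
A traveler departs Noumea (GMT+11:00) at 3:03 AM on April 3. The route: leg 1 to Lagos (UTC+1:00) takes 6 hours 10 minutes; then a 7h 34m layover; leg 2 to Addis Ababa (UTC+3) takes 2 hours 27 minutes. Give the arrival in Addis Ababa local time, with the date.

11:14 AM on April 3

Convert departure to UTC: 3:03 AM − 11:00 = 4:03 PM UTC on Apr 2.
Add 6 hours and 10 minutes leg 1 → 10:13 PM UTC.
Add 7 hours and 34 minutes layover in Lagos → 5:47 AM UTC (Apr 3).
Add 2 hours and 27 minutes leg 2 → 8:14 AM UTC.
Addis Ababa is UTC+3:00, so local arrival = 8:14 AM + 3:00 = 11:14 AM on Apr 3.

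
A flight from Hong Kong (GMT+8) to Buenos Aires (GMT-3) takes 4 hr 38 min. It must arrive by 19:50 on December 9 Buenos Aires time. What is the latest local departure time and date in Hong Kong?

02:12 on Dec 10

Target arrival in UTC: 19:50 + 3:00 = 22:50 on Dec 9.
Subtract 4 hours 38 minutes → departure 18:12 UTC on Dec 9.
Hong Kong is UTC+8:00: 18:12 + 8:00 = 02:12 on Dec 10.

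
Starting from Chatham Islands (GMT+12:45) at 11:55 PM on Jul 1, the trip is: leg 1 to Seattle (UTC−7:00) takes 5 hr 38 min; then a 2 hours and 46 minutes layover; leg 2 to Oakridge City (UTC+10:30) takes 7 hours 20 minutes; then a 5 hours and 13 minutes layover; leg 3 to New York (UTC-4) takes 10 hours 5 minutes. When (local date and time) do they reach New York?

Convert departure to UTC: 11:55 PM − 12:45 = 11:10 AM UTC on Jul 1.
Add 5 hours 38 minutes leg 1 → 4:48 PM UTC.
Add 2 hours and 46 minutes layover in Seattle → 7:34 PM UTC.
Add 7 hours 20 minutes leg 2 → 2:54 AM UTC (Jul 2).
Add 5 hours 13 minutes layover in Oakridge City → 8:07 AM UTC.
Add 10 hours and 5 minutes leg 3 → 6:12 PM UTC.
New York is UTC−4:00, so local arrival = 6:12 PM − 4:00 = 2:12 PM on Jul 2.

2:12 PM on Jul 2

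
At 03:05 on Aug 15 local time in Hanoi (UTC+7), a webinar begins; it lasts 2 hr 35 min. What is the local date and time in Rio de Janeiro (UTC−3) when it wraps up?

19:40 on August 14

Convert start to UTC: 03:05 − 7:00 = 20:05 UTC on Aug 14.
Add 2 hours 35 minutes duration → 22:40 UTC.
Rio de Janeiro is UTC−3:00, so local end time = 22:40 − 3:00 = 19:40 on Aug 14.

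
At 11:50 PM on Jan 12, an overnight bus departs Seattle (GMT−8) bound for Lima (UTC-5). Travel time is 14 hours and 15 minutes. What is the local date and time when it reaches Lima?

5:05 PM on January 13

Convert departure to UTC: 11:50 PM + 8:00 = 7:50 AM UTC on Jan 13.
Add 14 hours and 15 minutes travel time → 10:05 PM UTC.
Lima is UTC−5:00, so local arrival = 10:05 PM − 5:00 = 5:05 PM on Jan 13.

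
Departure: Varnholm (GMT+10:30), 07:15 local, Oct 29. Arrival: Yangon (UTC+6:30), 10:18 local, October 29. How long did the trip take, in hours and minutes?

7 hours 3 minutes

Departure in UTC: 07:15 − 10:30 = 20:45 on Oct 28.
Arrival in UTC: 10:18 − 6:30 = 03:48 on Oct 29.
Elapsed = 03:48 − 20:45 (+1 day) = 7 hours 3 minutes.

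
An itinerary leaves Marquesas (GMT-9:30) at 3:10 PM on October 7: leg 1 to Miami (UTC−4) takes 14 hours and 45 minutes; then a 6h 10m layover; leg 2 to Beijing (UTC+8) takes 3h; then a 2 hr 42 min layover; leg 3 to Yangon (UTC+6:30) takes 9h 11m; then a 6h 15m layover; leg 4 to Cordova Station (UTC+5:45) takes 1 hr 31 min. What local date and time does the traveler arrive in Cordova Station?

Convert departure to UTC: 3:10 PM + 9:30 = 12:40 AM UTC on Oct 8.
Add 14 hours 45 minutes leg 1 → 3:25 PM UTC.
Add 6 hours 10 minutes layover in Miami → 9:35 PM UTC.
Add 3 hours leg 2 → 12:35 AM UTC (Oct 9).
Add 2 hours 42 minutes layover in Beijing → 3:17 AM UTC.
Add 9 hours 11 minutes leg 3 → 12:28 PM UTC.
Add 6 hours 15 minutes layover in Yangon → 6:43 PM UTC.
Add 1 hour 31 minutes leg 4 → 8:14 PM UTC.
Cordova Station is UTC+5:45, so local arrival = 8:14 PM + 5:45 = 1:59 AM on Oct 10.

1:59 AM on October 10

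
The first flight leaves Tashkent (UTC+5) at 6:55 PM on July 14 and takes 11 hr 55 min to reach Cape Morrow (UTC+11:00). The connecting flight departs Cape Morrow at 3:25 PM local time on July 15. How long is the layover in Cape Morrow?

2 hours 35 minutes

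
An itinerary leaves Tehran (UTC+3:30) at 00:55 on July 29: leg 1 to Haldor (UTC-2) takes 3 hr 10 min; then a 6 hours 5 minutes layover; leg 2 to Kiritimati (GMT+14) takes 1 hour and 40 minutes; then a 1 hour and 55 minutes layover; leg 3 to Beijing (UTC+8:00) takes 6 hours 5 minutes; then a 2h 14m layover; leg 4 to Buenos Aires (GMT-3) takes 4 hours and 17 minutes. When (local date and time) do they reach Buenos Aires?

Convert departure to UTC: 00:55 − 3:30 = 21:25 UTC on Jul 28.
Add 3 hours 10 minutes leg 1 → 00:35 UTC (Jul 29).
Add 6 hours 5 minutes layover in Haldor → 06:40 UTC.
Add 1 hour 40 minutes leg 2 → 08:20 UTC.
Add 1 hour 55 minutes layover in Kiritimati → 10:15 UTC.
Add 6 hours and 5 minutes leg 3 → 16:20 UTC.
Add 2 hours and 14 minutes layover in Beijing → 18:34 UTC.
Add 4 hours and 17 minutes leg 4 → 22:51 UTC.
Buenos Aires is UTC−3:00, so local arrival = 22:51 − 3:00 = 19:51 on Jul 29.

19:51 on July 29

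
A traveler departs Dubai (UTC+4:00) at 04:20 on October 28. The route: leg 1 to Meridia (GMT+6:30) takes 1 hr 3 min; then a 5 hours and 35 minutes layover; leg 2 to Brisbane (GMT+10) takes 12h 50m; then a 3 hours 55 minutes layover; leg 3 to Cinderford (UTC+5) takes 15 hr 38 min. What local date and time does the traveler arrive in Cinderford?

Convert departure to UTC: 04:20 − 4:00 = 00:20 UTC on Oct 28.
Add 1 hour and 3 minutes leg 1 → 01:23 UTC.
Add 5 hours 35 minutes layover in Meridia → 06:58 UTC.
Add 12 hours 50 minutes leg 2 → 19:48 UTC.
Add 3 hours 55 minutes layover in Brisbane → 23:43 UTC.
Add 15 hours 38 minutes leg 3 → 15:21 UTC (Oct 29).
Cinderford is UTC+5:00, so local arrival = 15:21 + 5:00 = 20:21 on Oct 29.

20:21 on Oct 29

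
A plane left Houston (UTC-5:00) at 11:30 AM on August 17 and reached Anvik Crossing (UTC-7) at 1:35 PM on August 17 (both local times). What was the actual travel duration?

4 hours 5 minutes

Departure in UTC: 11:30 AM + 5:00 = 4:30 PM on Aug 17.
Arrival in UTC: 1:35 PM + 7:00 = 8:35 PM on Aug 17.
Elapsed = 8:35 PM − 4:30 PM = 4 hours 5 minutes.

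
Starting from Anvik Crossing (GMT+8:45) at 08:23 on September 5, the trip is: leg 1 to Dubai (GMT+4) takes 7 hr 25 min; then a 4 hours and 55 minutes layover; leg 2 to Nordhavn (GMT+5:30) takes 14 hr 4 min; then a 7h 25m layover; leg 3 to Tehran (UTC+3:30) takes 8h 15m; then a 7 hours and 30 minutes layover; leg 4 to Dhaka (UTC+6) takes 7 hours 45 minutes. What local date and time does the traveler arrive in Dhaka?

14:57 on September 7

Convert departure to UTC: 08:23 − 8:45 = 23:38 UTC on Sep 4.
Add 7 hours 25 minutes leg 1 → 07:03 UTC (Sep 5).
Add 4 hours and 55 minutes layover in Dubai → 11:58 UTC.
Add 14 hours and 4 minutes leg 2 → 02:02 UTC (Sep 6).
Add 7 hours 25 minutes layover in Nordhavn → 09:27 UTC.
Add 8 hours 15 minutes leg 3 → 17:42 UTC.
Add 7 hours 30 minutes layover in Tehran → 01:12 UTC (Sep 7).
Add 7 hours and 45 minutes leg 4 → 08:57 UTC.
Dhaka is UTC+6:00, so local arrival = 08:57 + 6:00 = 14:57 on Sep 7.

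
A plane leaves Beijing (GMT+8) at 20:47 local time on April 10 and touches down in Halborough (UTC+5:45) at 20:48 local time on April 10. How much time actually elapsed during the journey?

2 hours 16 minutes

Departure in UTC: 20:47 − 8:00 = 12:47 on Apr 10.
Arrival in UTC: 20:48 − 5:45 = 15:03 on Apr 10.
Elapsed = 15:03 − 12:47 = 2 hours 16 minutes.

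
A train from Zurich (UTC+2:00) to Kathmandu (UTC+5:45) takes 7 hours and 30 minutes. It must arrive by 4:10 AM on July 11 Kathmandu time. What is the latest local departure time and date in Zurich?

Target arrival in UTC: 4:10 AM − 5:45 = 10:25 PM on Jul 10.
Subtract 7 hours 30 minutes → departure 2:55 PM UTC on Jul 10.
Zurich is UTC+2:00: 2:55 PM + 2:00 = 4:55 PM on Jul 10.

4:55 PM on July 10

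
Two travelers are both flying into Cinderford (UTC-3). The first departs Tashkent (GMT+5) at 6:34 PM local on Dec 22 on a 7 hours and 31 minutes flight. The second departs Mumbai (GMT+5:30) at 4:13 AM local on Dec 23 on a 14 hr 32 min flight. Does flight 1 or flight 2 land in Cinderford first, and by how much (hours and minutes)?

Flight 1 in UTC: 6:34 PM − 5:00 = 1:34 PM on Dec 22.
+7 hours 31 minutes → arrive 9:05 PM UTC on Dec 22.
Flight 2 in UTC: 4:13 AM − 5:30 = 10:43 PM on Dec 22.
+14 hours 32 minutes → arrive 1:15 PM UTC on Dec 23.
Flight 1 lands earlier by 16 hours 10 minutes.

the first, by 16 hours 10 minutes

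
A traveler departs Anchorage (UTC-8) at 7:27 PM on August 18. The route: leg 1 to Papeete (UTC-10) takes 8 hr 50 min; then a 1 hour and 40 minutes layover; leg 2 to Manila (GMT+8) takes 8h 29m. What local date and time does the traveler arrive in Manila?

Convert departure to UTC: 7:27 PM + 8:00 = 3:27 AM UTC on Aug 19.
Add 8 hours 50 minutes leg 1 → 12:17 PM UTC.
Add 1 hour and 40 minutes layover in Papeete → 1:57 PM UTC.
Add 8 hours 29 minutes leg 2 → 10:26 PM UTC.
Manila is UTC+8:00, so local arrival = 10:26 PM + 8:00 = 6:26 AM on Aug 20.

6:26 AM on Aug 20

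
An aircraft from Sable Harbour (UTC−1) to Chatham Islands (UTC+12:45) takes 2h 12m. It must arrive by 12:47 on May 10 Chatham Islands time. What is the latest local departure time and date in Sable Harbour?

Target arrival in UTC: 12:47 − 12:45 = 00:02 on May 10.
Subtract 2 hours 12 minutes → departure 21:50 UTC on May 9.
Sable Harbour is UTC−1:00: 21:50 − 1:00 = 20:50 on May 9.

20:50 on May 9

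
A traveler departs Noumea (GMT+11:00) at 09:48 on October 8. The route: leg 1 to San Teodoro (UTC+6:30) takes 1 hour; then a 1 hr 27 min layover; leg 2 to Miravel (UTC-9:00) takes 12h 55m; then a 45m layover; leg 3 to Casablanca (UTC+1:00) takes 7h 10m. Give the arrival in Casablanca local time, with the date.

Convert departure to UTC: 09:48 − 11:00 = 22:48 UTC on Oct 7.
Add 1 hour leg 1 → 23:48 UTC.
Add 1 hour and 27 minutes layover in San Teodoro → 01:15 UTC (Oct 8).
Add 12 hours 55 minutes leg 2 → 14:10 UTC.
Add 45 minutes layover in Miravel → 14:55 UTC.
Add 7 hours 10 minutes leg 3 → 22:05 UTC.
Casablanca is UTC+1:00, so local arrival = 22:05 + 1:00 = 23:05 on Oct 8.

23:05 on October 8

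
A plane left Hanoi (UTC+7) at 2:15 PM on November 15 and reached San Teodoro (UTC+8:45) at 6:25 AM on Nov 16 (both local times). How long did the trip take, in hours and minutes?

Departure in UTC: 2:15 PM − 7:00 = 7:15 AM on Nov 15.
Arrival in UTC: 6:25 AM − 8:45 = 9:40 PM on Nov 15.
Elapsed = 9:40 PM − 7:15 AM = 14 hours 25 minutes.

14 hours 25 minutes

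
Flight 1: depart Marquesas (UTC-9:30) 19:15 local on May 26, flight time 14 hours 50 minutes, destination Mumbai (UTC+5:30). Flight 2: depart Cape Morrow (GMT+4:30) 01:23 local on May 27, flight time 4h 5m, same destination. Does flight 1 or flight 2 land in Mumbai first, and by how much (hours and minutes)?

the second, by 18 hours 37 minutes

Flight 1 in UTC: 19:15 + 9:30 = 04:45 on May 27.
+14 hours and 50 minutes → arrive 19:35 UTC on May 27.
Flight 2 in UTC: 01:23 − 4:30 = 20:53 on May 26.
+4 hours 5 minutes → arrive 00:58 UTC on May 27.
Flight 2 lands earlier by 18 hours 37 minutes.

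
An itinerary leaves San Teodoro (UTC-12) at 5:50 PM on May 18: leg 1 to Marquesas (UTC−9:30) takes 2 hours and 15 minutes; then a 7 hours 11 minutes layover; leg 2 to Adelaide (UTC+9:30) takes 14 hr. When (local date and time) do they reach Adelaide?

2:46 PM on May 20

Convert departure to UTC: 5:50 PM + 12:00 = 5:50 AM UTC on May 19.
Add 2 hours 15 minutes leg 1 → 8:05 AM UTC.
Add 7 hours and 11 minutes layover in Marquesas → 3:16 PM UTC.
Add 14 hours leg 2 → 5:16 AM UTC (May 20).
Adelaide is UTC+9:30, so local arrival = 5:16 AM + 9:30 = 2:46 PM on May 20.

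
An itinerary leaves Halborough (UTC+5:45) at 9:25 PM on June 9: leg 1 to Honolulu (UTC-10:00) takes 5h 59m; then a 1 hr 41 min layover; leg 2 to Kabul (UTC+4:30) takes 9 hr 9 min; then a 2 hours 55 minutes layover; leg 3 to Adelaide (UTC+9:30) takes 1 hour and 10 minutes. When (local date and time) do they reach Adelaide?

10:04 PM on June 10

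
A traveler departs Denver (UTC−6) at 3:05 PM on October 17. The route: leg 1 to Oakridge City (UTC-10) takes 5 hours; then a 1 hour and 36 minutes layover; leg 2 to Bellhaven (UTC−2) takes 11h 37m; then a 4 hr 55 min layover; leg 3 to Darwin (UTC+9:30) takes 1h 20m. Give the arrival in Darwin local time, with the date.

Convert departure to UTC: 3:05 PM + 6:00 = 9:05 PM UTC on Oct 17.
Add 5 hours leg 1 → 2:05 AM UTC (Oct 18).
Add 1 hour and 36 minutes layover in Oakridge City → 3:41 AM UTC.
Add 11 hours and 37 minutes leg 2 → 3:18 PM UTC.
Add 4 hours 55 minutes layover in Bellhaven → 8:13 PM UTC.
Add 1 hour 20 minutes leg 3 → 9:33 PM UTC.
Darwin is UTC+9:30, so local arrival = 9:33 PM + 9:30 = 7:03 AM on Oct 19.

7:03 AM on Oct 19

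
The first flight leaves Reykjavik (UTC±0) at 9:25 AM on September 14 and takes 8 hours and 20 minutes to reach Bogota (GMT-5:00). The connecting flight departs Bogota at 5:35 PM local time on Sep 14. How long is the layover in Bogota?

4 hours 50 minutes

Reykjavik is at UTC+0, so departure is already 9:25 AM UTC on Sep 14.
Add 8 hours 20 minutes flight time → 5:45 PM UTC.
Bogota is UTC−5:00, so local arrival = 5:45 PM − 5:00 = 12:45 PM on Sep 14.
Layover = 5:35 PM − 12:45 PM = 4 hours 50 minutes.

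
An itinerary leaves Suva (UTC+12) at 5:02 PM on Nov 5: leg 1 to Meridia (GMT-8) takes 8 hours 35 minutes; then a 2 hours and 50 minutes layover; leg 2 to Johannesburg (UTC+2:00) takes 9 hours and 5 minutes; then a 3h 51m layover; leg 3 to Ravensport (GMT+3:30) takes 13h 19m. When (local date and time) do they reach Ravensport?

Convert departure to UTC: 5:02 PM − 12:00 = 5:02 AM UTC on Nov 5.
Add 8 hours and 35 minutes leg 1 → 1:37 PM UTC.
Add 2 hours 50 minutes layover in Meridia → 4:27 PM UTC.
Add 9 hours and 5 minutes leg 2 → 1:32 AM UTC (Nov 6).
Add 3 hours 51 minutes layover in Johannesburg → 5:23 AM UTC.
Add 13 hours 19 minutes leg 3 → 6:42 PM UTC.
Ravensport is UTC+3:30, so local arrival = 6:42 PM + 3:30 = 10:12 PM on Nov 6.

10:12 PM on November 6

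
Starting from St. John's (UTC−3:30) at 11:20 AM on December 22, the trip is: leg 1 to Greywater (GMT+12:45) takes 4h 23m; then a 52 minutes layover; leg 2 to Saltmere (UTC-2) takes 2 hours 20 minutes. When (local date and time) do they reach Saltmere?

8:25 PM on December 22

Convert departure to UTC: 11:20 AM + 3:30 = 2:50 PM UTC on Dec 22.
Add 4 hours and 23 minutes leg 1 → 7:13 PM UTC.
Add 52 minutes layover in Greywater → 8:05 PM UTC.
Add 2 hours 20 minutes leg 2 → 10:25 PM UTC.
Saltmere is UTC−2:00, so local arrival = 10:25 PM − 2:00 = 8:25 PM on Dec 22.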